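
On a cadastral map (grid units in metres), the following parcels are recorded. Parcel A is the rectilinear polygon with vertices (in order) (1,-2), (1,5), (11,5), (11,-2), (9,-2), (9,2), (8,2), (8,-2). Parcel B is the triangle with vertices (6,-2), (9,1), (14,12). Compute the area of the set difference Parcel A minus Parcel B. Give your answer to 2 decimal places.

61.29

|Parcel A| = 66, |Parcel A∩Parcel B| = 4.7078.
|Parcel A ∖ Parcel B| = |Parcel A| − |Parcel A∩Parcel B| = 66 − 4.7078 = 61.29.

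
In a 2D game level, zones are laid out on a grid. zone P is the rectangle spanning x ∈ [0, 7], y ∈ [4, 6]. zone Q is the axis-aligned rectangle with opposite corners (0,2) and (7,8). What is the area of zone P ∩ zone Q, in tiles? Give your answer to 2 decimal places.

|zone P∩zone Q|: x∈[0,7], y∈[4,6] → 7·2 = 14.

14.00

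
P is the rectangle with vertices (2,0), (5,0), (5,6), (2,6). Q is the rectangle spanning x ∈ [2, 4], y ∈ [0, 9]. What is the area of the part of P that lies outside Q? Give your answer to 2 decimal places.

|P∩Q|: x∈[2,4], y∈[0,6] → 2·6 = 12.
|P| = 18.
|P ∖ Q| = |P| − |P∩Q| = 18 − 12 = 6.00.

6.00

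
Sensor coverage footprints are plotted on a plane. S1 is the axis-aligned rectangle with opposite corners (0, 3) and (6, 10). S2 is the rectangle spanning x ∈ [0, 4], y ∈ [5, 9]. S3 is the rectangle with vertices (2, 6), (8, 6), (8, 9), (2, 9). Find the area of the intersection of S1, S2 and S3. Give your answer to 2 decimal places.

6.00

The intersection is the polygon with vertices (4,9), (4,6), (2,6), (2,9).
By the shoelace formula its area is 6.00.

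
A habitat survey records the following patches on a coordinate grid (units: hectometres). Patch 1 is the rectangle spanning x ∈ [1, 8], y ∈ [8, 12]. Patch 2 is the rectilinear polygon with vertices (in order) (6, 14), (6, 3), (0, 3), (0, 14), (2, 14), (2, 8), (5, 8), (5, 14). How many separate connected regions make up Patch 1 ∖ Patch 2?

Patch 1 ∖ Patch 2 splits into 2 disjoint pieces (area 8, area 12).

2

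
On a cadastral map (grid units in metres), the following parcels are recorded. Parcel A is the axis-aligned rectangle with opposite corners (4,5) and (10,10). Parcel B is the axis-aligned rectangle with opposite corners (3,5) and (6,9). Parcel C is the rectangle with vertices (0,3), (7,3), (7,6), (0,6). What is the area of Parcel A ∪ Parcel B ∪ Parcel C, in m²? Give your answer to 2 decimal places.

51.00

By inclusion–exclusion:
Individual areas: |Parcel A| = 30, |Parcel B| = 12, |Parcel C| = 21.
|Parcel A∩Parcel B|: x∈[4,6], y∈[5,9] → 2·4 = 8.
|Parcel A∩Parcel C|: x∈[4,7], y∈[5,6] → 3·1 = 3.
|Parcel B∩Parcel C|: x∈[3,6], y∈[5,6] → 3·1 = 3.
|Parcel A∩Parcel B∩Parcel C| = 2.
|Parcel A ∪ Parcel B ∪ Parcel C| = 63 − 14 + 2 = 51.00.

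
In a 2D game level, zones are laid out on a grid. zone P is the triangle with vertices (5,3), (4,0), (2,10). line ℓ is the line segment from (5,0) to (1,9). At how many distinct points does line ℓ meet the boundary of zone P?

2

The segment meets the boundary at (3.182,4.091), (4.429,1.286).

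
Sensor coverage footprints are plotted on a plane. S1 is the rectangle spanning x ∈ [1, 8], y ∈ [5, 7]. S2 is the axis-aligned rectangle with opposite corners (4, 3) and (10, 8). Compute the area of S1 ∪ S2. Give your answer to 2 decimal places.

36.00

By inclusion–exclusion:
Individual areas: |S1| = 14, |S2| = 30.
|S1∩S2|: x∈[4,8], y∈[5,7] → 4·2 = 8.
|S1 ∪ S2| = 44 − 8 = 36.00.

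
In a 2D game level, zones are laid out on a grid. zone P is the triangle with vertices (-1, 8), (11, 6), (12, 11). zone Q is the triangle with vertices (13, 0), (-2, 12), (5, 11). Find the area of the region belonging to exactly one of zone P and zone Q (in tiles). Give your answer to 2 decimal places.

45.81

|zone P| = 31, |zone Q| = 34.5, |zone P∩zone Q| = 9.845.
|zone P △ zone Q| = |zone P| + |zone Q| − 2·|zone P∩zone Q| = 31 + 34.5 − 19.6899 = 45.81.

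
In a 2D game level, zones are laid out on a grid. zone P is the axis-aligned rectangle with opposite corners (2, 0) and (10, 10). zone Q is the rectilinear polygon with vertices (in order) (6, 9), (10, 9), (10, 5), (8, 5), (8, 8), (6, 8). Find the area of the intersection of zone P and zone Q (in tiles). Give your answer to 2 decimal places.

The intersection is the polygon with vertices (10,5), (8,5), (8,8), (6,8), (6,9), (10,9).
By the shoelace formula its area is 10.00.

10.00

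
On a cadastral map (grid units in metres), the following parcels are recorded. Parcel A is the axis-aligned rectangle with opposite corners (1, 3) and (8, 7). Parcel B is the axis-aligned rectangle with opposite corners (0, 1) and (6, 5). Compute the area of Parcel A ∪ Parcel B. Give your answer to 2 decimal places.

By inclusion–exclusion:
Individual areas: |Parcel A| = 28, |Parcel B| = 24.
|Parcel A∩Parcel B|: x∈[1,6], y∈[3,5] → 5·2 = 10.
|Parcel A ∪ Parcel B| = 52 − 10 = 42.00.

42.00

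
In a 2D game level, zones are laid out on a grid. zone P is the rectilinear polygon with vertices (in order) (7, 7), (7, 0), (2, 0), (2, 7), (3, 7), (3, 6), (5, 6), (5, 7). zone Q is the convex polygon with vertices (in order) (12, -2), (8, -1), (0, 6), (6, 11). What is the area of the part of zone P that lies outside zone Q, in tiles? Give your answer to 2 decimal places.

10.32

|zone P| = 33, |zone P∩zone Q| = 22.6786.
|zone P ∖ zone Q| = |zone P| − |zone P∩zone Q| = 33 − 22.6786 = 10.32.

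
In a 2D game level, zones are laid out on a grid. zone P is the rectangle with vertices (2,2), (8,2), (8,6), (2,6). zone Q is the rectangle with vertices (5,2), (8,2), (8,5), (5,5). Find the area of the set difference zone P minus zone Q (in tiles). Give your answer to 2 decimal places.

|zone P∩zone Q|: x∈[5,8], y∈[2,5] → 3·3 = 9.
|zone P| = 24.
|zone P ∖ zone Q| = |zone P| − |zone P∩zone Q| = 24 − 9 = 15.00.

15.00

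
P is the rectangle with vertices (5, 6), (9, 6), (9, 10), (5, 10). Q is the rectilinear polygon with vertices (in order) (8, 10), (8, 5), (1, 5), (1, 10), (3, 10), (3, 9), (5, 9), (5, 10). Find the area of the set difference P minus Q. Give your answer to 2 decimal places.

4.00

|P| = 16, |P∩Q| = 12.
|P ∖ Q| = |P| − |P∩Q| = 16 − 12 = 4.00.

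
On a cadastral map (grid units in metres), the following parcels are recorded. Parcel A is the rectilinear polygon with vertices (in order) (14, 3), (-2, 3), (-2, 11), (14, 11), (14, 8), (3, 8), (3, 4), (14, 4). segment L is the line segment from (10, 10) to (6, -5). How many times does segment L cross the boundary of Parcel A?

The segment meets the boundary at (8.133,3), (8.4,4), (9.467,8).

3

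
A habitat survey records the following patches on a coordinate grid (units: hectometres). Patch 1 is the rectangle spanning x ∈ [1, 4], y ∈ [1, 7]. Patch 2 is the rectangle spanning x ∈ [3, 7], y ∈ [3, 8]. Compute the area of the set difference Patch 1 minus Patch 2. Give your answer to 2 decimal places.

14.00

|Patch 1∩Patch 2|: x∈[3,4], y∈[3,7] → 1·4 = 4.
|Patch 1| = 18.
|Patch 1 ∖ Patch 2| = |Patch 1| − |Patch 1∩Patch 2| = 18 − 4 = 14.00.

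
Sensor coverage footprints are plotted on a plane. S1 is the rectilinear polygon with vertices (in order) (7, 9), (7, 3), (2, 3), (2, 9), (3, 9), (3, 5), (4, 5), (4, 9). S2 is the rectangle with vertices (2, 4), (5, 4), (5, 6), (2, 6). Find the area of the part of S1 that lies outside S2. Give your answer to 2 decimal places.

|S1| = 26, |S1∩S2| = 5.
|S1 ∖ S2| = |S1| − |S1∩S2| = 26 − 5 = 21.00.

21.00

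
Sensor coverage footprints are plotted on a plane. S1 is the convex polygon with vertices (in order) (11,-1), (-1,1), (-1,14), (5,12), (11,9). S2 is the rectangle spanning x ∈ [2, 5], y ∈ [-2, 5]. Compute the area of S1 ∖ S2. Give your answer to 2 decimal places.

126.75

|S1| = 141, |S1∩S2| = 14.25.
|S1 ∖ S2| = |S1| − |S1∩S2| = 141 − 14.25 = 126.75.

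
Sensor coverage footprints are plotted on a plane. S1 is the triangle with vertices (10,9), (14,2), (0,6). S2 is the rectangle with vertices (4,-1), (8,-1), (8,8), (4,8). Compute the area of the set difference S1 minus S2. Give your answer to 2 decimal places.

27.21

|S1| = 41, |S1∩S2| = 13.7905.
|S1 ∖ S2| = |S1| − |S1∩S2| = 41 − 13.7905 = 27.21.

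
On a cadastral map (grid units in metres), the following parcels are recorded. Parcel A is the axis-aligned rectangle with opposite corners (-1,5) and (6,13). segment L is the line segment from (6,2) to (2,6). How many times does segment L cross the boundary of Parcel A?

The segment meets the boundary at (3,5).

1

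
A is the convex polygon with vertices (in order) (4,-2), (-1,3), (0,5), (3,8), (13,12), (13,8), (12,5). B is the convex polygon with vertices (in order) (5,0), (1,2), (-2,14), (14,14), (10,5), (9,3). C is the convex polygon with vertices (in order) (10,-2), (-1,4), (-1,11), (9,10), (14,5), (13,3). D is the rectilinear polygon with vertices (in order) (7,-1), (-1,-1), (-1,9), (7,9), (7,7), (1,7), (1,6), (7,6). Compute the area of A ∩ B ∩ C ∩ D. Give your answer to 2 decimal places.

35.75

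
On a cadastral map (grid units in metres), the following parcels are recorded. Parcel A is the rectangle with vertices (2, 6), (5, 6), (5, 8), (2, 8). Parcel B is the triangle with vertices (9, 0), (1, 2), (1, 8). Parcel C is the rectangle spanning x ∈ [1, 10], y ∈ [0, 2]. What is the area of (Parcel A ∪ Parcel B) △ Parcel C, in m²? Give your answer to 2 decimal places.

35.50

|Parcel A ∪ Parcel B| = 29.5.
|(Parcel A ∪ Parcel B) ∩ Parcel C| = 6.
|(Parcel A ∪ Parcel B) △ Parcel C| = 29.5 + 18 − 12 = 35.50.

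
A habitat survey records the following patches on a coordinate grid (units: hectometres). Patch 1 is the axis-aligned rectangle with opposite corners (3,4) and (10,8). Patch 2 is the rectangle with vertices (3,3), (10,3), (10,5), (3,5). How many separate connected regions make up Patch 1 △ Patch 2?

2

Patch 1 △ Patch 2 splits into 2 disjoint pieces (area 21, area 7).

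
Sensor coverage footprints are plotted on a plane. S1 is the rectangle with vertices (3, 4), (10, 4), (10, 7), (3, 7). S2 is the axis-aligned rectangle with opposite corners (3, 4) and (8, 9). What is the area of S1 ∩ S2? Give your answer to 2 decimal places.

|S1∩S2|: x∈[3,8], y∈[4,7] → 5·3 = 15.

15.00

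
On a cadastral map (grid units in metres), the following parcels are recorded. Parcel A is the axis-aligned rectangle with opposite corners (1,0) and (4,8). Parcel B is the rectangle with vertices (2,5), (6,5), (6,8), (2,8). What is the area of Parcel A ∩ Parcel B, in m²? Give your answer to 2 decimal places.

6.00

|Parcel A∩Parcel B|: x∈[2,4], y∈[5,8] → 2·3 = 6.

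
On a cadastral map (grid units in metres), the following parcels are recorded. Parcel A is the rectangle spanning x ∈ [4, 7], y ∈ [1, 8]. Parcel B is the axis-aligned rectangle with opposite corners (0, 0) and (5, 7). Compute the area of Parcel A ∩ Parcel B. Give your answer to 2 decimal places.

|Parcel A∩Parcel B|: x∈[4,5], y∈[1,7] → 1·6 = 6.

6.00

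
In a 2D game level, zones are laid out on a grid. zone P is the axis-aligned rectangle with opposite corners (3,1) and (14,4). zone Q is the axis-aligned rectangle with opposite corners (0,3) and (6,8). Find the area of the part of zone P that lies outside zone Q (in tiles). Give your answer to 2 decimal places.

|zone P∩zone Q|: x∈[3,6], y∈[3,4] → 3·1 = 3.
|zone P| = 33.
|zone P ∖ zone Q| = |zone P| − |zone P∩zone Q| = 33 − 3 = 30.00.

30.00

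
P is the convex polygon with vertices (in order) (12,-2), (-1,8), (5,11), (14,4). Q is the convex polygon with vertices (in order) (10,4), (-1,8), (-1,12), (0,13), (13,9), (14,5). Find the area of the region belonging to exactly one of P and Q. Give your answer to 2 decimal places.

80.03

|P| = 83.5, |Q| = 78.5, |P∩Q| = 40.9865.
|P △ Q| = |P| + |Q| − 2·|P∩Q| = 83.5 + 78.5 − 81.973 = 80.03.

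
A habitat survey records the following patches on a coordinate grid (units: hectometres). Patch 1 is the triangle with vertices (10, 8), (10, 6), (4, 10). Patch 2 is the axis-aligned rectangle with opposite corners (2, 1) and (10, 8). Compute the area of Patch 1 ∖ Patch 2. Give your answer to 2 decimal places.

|Patch 1| = 6, |Patch 1∩Patch 2| = 3.
|Patch 1 ∖ Patch 2| = |Patch 1| − |Patch 1∩Patch 2| = 6 − 3 = 3.00.

3.00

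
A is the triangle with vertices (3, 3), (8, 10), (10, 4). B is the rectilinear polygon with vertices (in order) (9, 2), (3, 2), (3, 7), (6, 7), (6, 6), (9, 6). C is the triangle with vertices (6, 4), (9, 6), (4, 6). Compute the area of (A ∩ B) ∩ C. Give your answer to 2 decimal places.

The region (A ∩ B) ∩ C is the polygon with vertices (9,6), (6,4), (4.667,5.333), (5.143,6), (6,6).
By the shoelace formula its area is 4.62.

4.62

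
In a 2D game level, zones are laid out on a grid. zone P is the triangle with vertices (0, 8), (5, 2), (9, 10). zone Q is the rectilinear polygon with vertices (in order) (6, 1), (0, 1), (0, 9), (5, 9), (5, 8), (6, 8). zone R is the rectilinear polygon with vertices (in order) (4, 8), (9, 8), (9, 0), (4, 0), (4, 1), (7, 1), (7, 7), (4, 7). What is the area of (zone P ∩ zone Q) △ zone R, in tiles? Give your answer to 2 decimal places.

40.75

|zone P ∩ zone Q| = 22.75.
|(zone P ∩ zone Q) ∩ zone R| = 2.
|(zone P ∩ zone Q) △ zone R| = 22.75 + 22 − 4 = 40.75.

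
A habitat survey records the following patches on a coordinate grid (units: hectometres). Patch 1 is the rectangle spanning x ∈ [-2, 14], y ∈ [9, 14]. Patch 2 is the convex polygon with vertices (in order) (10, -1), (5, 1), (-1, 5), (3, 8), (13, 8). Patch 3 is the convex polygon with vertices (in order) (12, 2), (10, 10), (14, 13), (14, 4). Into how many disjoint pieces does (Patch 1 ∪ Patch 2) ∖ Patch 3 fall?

(Patch 1 ∪ Patch 2) ∖ Patch 3 splits into 2 disjoint pieces (area 70.125, area 72.1429).

2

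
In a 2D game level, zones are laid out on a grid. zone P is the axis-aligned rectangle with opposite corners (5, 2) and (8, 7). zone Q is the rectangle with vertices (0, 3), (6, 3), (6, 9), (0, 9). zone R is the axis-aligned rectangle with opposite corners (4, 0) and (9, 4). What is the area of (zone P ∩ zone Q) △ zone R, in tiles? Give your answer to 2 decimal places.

|zone P ∩ zone Q| = 4.
|(zone P ∩ zone Q) ∩ zone R| = 1.
|(zone P ∩ zone Q) △ zone R| = 4 + 20 − 2 = 22.00.

22.00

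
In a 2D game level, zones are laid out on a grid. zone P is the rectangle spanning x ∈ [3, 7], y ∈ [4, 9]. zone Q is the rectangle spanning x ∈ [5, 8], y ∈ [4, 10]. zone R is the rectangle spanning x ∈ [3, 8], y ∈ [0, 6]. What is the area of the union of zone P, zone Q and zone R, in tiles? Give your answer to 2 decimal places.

48.00

By inclusion–exclusion:
Individual areas: |zone P| = 20, |zone Q| = 18, |zone R| = 30.
|zone P∩zone Q|: x∈[5,7], y∈[4,9] → 2·5 = 10.
|zone P∩zone R|: x∈[3,7], y∈[4,6] → 4·2 = 8.
|zone Q∩zone R|: x∈[5,8], y∈[4,6] → 3·2 = 6.
|zone P∩zone Q∩zone R| = 4.
|zone P ∪ zone Q ∪ zone R| = 68 − 24 + 4 = 48.00.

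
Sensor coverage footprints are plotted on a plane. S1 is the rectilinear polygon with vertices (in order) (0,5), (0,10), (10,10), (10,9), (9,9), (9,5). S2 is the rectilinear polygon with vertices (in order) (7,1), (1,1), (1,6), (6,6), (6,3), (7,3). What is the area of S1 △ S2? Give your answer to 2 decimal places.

|S1| = 46, |S2| = 27, |S1∩S2| = 5.
|S1 △ S2| = |S1| + |S2| − 2·|S1∩S2| = 46 + 27 − 10 = 63.00.

63.00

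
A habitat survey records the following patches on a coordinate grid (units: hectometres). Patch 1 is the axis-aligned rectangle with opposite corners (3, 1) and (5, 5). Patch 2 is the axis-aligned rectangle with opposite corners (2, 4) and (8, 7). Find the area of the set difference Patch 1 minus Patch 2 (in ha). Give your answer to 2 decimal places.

|Patch 1∩Patch 2|: x∈[3,5], y∈[4,5] → 2·1 = 2.
|Patch 1| = 8.
|Patch 1 ∖ Patch 2| = |Patch 1| − |Patch 1∩Patch 2| = 8 − 2 = 6.00.

6.00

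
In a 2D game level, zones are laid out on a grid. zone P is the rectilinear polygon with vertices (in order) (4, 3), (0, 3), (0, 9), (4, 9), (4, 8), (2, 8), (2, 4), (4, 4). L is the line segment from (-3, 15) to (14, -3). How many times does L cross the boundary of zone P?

2

The segment meets the boundary at (3.611,8), (2.667,9).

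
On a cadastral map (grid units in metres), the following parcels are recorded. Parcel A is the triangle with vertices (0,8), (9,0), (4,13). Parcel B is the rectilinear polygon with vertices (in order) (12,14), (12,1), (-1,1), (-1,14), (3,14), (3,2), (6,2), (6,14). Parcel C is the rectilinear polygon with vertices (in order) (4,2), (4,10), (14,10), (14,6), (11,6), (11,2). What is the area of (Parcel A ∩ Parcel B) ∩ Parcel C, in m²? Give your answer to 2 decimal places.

The region (Parcel A ∩ Parcel B) ∩ Parcel C is the polygon with vertices (6,7.8), (8.231,2), (6.75,2), (6,2.667).
By the shoelace formula its area is 6.22.

6.22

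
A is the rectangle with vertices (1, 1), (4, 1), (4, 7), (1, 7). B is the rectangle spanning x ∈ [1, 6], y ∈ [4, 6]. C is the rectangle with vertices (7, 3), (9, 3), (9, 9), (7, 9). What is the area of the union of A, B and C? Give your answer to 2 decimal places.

34.00

By inclusion–exclusion:
Individual areas: |A| = 18, |B| = 10, |C| = 12.
|A∩B|: x∈[1,4], y∈[4,6] → 3·2 = 6.
|A∩C| = 0 (no overlap).
|B∩C| = 0 (no overlap).
|A∩B∩C| = 0.
|A ∪ B ∪ C| = 40 − 6 + 0 = 34.00.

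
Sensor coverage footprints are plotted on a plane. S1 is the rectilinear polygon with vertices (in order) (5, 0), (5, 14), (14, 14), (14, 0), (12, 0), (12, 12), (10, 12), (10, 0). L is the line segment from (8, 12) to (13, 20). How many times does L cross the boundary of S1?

The segment meets the boundary at (9.25,14).

1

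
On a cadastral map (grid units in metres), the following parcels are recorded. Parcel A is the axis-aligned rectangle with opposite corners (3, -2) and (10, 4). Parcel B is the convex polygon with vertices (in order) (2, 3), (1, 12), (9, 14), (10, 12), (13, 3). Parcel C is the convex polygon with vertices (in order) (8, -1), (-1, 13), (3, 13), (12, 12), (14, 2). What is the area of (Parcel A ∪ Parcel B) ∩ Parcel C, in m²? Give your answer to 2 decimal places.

95.51

|Parcel A ∪ Parcel B| = 134.
|(Parcel A ∪ Parcel B) ∩ Parcel C| = 95.51.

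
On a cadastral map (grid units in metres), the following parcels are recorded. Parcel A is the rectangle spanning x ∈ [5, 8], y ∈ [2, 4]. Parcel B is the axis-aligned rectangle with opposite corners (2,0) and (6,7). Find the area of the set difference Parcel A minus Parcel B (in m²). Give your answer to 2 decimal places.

4.00

|Parcel A∩Parcel B|: x∈[5,6], y∈[2,4] → 1·2 = 2.
|Parcel A| = 6.
|Parcel A ∖ Parcel B| = |Parcel A| − |Parcel A∩Parcel B| = 6 − 2 = 4.00.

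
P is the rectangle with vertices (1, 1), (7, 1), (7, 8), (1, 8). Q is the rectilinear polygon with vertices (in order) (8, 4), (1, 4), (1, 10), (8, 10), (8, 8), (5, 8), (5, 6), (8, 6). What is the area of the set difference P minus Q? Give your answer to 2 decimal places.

|P| = 42, |P∩Q| = 20.
|P ∖ Q| = |P| − |P∩Q| = 42 − 20 = 22.00.

22.00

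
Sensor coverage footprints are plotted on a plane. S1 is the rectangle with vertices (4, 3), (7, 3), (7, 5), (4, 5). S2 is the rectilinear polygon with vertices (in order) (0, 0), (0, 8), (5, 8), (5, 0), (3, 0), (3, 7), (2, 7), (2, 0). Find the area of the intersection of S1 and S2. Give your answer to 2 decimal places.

2.00

The intersection is the polygon with vertices (4,3), (4,5), (5,5), (5,3).
By the shoelace formula its area is 2.00.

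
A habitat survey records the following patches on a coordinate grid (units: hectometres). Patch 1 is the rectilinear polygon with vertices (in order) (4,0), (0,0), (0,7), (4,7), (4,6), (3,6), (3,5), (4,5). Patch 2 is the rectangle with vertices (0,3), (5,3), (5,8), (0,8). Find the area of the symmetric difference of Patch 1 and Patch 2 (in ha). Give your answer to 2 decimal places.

|Patch 1| = 27, |Patch 2| = 25, |Patch 1∩Patch 2| = 15.
|Patch 1 △ Patch 2| = |Patch 1| + |Patch 2| − 2·|Patch 1∩Patch 2| = 27 + 25 − 30 = 22.00.

22.00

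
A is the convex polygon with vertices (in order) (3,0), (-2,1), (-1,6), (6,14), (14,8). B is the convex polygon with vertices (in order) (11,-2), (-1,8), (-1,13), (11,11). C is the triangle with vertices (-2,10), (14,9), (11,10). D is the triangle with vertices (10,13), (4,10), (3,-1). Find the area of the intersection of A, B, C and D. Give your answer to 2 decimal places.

2.22

The intersection is the polygon with vertices (3.966,9.627), (4,10), (8.5,10), (8.182,9.364).
By the shoelace formula its area is 2.22.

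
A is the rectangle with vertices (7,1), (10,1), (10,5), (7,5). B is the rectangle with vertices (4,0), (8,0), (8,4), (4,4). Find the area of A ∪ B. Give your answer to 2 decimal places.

25.00

By inclusion–exclusion:
Individual areas: |A| = 12, |B| = 16.
|A∩B|: x∈[7,8], y∈[1,4] → 1·3 = 3.
|A ∪ B| = 28 − 3 = 25.00.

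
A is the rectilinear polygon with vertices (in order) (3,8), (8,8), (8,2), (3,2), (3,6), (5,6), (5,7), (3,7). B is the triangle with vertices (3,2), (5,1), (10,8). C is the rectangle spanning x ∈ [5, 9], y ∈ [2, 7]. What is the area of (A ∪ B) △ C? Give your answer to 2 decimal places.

18.84

|A ∪ B| = 30.4429.
|(A ∪ B) ∩ C| = 15.8024.
|(A ∪ B) △ C| = 30.4429 + 20 − 31.6048 = 18.84.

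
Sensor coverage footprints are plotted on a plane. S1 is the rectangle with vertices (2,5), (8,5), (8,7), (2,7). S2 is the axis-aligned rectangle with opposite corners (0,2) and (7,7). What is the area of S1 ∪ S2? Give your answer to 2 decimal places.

37.00

By inclusion–exclusion:
Individual areas: |S1| = 12, |S2| = 35.
|S1∩S2|: x∈[2,7], y∈[5,7] → 5·2 = 10.
|S1 ∪ S2| = 47 − 10 = 37.00.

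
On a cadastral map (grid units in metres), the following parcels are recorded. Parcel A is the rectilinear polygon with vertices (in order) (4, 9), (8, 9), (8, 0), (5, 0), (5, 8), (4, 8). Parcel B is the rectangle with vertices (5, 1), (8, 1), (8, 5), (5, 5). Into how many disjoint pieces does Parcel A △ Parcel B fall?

2

Parcel A △ Parcel B splits into 2 disjoint pieces (area 13, area 3).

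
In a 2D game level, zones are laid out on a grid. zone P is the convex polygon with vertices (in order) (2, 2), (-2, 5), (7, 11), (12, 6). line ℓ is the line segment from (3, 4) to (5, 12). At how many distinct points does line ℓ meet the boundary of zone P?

The segment meets the boundary at (4.3,9.2).

1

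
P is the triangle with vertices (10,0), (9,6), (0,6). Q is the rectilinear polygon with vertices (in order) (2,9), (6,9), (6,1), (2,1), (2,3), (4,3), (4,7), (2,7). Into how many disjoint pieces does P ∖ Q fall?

P ∖ Q splits into 2 disjoint pieces (area 16.2, area 4.8).

2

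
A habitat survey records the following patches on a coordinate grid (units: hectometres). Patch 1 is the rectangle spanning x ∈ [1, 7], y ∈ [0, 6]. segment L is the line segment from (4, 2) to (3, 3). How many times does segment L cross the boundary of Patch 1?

0

The segment lies entirely inside Patch 1 and never meets its boundary.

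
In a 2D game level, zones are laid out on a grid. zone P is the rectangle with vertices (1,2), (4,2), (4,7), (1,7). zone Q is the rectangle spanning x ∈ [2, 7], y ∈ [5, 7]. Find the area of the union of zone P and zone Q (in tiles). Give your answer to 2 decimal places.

21.00

By inclusion–exclusion:
Individual areas: |zone P| = 15, |zone Q| = 10.
|zone P∩zone Q|: x∈[2,4], y∈[5,7] → 2·2 = 4.
|zone P ∪ zone Q| = 25 − 4 = 21.00.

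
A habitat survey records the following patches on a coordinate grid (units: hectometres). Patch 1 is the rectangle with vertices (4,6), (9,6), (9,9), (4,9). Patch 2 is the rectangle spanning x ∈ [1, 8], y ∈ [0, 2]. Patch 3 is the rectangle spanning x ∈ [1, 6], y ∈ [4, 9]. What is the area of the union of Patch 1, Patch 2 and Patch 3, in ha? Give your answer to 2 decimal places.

48.00

By inclusion–exclusion:
Individual areas: |Patch 1| = 15, |Patch 2| = 14, |Patch 3| = 25.
|Patch 1∩Patch 2| = 0 (no overlap).
|Patch 1∩Patch 3|: x∈[4,6], y∈[6,9] → 2·3 = 6.
|Patch 2∩Patch 3| = 0 (no overlap).
|Patch 1∩Patch 2∩Patch 3| = 0.
|Patch 1 ∪ Patch 2 ∪ Patch 3| = 54 − 6 + 0 = 48.00.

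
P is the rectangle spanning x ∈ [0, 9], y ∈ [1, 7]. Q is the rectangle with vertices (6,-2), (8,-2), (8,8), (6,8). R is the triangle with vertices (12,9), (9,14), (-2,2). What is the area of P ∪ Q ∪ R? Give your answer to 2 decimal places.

93.14

By inclusion–exclusion:
Individual areas: |P| = 54, |Q| = 20, |R| = 45.5.
|P∩Q|: x∈[6,8], y∈[1,7] → 2·6 = 12.
|P∩R| = 12.3598.
|Q∩R| = 3.
|P∩Q∩R| = 1.
|P ∪ Q ∪ R| = 119.5 − 27.3598 + 1 = 93.14.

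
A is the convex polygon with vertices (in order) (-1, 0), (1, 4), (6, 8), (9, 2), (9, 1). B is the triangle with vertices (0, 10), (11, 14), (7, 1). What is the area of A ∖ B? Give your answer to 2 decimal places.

28.43

|A| = 44, |A∩B| = 15.5659.
|A ∖ B| = |A| − |A∩B| = 44 − 15.5659 = 28.43.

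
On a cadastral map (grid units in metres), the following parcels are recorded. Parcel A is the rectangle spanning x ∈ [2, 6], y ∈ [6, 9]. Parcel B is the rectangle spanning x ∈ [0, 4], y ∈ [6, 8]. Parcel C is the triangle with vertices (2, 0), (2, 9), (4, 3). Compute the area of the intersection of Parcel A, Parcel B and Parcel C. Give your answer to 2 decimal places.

1.33

The intersection is the polygon with vertices (2.333,8), (3,6), (2,6), (2,8).
By the shoelace formula its area is 1.33.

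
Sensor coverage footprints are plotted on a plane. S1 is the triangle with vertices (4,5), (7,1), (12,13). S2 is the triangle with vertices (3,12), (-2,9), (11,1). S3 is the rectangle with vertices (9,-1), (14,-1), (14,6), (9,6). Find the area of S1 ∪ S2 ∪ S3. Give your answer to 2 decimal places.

By inclusion–exclusion:
Individual areas: |S1| = 28, |S2| = 39.5, |S3| = 35.
|S1∩S2| = 8.9037.
|S1∩S3| = 0.0083.
|S2∩S3| = 1.5192.
|S1∩S2∩S3| = 0.
|S1 ∪ S2 ∪ S3| = 102.5 − 10.4313 + 0 = 92.07.

92.07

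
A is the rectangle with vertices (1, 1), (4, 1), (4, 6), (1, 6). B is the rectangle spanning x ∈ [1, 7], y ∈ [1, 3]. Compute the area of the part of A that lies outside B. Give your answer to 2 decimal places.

9.00

|A∩B|: x∈[1,4], y∈[1,3] → 3·2 = 6.
|A| = 15.
|A ∖ B| = |A| − |A∩B| = 15 − 6 = 9.00.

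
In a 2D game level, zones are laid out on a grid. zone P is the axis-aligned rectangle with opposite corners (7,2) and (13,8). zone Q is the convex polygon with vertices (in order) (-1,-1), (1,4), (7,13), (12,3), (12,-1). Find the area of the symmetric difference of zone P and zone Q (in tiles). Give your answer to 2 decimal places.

95.50

|zone P| = 36, |zone Q| = 107, |zone P∩zone Q| = 23.75.
|zone P △ zone Q| = |zone P| + |zone Q| − 2·|zone P∩zone Q| = 36 + 107 − 47.5 = 95.50.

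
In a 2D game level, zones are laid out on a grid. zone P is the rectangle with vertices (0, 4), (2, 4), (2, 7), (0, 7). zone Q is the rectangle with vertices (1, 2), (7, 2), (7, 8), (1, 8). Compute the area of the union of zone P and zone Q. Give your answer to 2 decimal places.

39.00

By inclusion–exclusion:
Individual areas: |zone P| = 6, |zone Q| = 36.
|zone P∩zone Q|: x∈[1,2], y∈[4,7] → 1·3 = 3.
|zone P ∪ zone Q| = 42 − 3 = 39.00.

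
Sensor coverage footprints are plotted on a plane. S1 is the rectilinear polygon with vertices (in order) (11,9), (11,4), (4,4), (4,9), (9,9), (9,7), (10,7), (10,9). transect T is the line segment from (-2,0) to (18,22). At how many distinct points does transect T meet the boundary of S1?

The segment meets the boundary at (6.182,9), (4,6.6).

2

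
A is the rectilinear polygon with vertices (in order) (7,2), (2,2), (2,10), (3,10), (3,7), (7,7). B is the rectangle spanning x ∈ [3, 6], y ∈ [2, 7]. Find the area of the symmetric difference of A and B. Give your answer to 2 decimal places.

|A| = 28, |B| = 15, |A∩B| = 15.
|A △ B| = |A| + |B| − 2·|A∩B| = 28 + 15 − 30 = 13.00.

13.00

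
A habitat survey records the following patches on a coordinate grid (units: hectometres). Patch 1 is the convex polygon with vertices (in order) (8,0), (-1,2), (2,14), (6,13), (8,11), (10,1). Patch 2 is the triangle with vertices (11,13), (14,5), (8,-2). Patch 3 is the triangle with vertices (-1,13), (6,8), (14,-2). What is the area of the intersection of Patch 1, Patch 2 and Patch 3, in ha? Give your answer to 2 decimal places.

The intersection is the polygon with vertices (9.2,4), (9.467,3.667), (9.75,2.25), (9,3).
By the shoelace formula its area is 0.59.

0.59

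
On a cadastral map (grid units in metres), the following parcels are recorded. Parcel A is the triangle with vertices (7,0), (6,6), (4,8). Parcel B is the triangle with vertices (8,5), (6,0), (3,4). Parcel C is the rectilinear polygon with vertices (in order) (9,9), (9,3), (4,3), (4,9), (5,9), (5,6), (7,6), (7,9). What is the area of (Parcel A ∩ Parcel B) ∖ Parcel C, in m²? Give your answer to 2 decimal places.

|Parcel A ∩ Parcel B| = 1.9233.
|(Parcel A ∩ Parcel B) ∩ Parcel C| = 1.223.
|(Parcel A ∩ Parcel B) ∖ Parcel C| = 1.9233 − 1.223 = 0.70.

0.70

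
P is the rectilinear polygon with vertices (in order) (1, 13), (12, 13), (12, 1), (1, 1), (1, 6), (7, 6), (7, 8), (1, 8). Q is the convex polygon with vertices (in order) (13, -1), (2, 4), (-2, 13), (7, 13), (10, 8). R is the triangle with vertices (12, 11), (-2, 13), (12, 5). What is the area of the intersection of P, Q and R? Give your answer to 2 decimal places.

The intersection is the polygon with vertices (10,8), (10.765,5.706), (7,7.857), (7,8), (6.75,8), (1,11.286), (1,12.571), (7.844,11.594).
By the shoelace formula its area is 26.08.

26.08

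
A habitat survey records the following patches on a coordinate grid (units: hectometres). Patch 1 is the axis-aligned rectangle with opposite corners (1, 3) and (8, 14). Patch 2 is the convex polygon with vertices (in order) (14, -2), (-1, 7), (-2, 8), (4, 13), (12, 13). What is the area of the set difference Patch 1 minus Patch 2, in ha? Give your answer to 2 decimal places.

|Patch 1| = 77, |Patch 1∩Patch 2| = 59.7167.
|Patch 1 ∖ Patch 2| = |Patch 1| − |Patch 1∩Patch 2| = 77 − 59.7167 = 17.28.

17.28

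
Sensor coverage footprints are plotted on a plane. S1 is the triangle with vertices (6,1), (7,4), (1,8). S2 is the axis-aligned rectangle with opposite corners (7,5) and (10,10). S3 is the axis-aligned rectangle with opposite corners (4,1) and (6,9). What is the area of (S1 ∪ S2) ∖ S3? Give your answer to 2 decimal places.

|S1 ∪ S2| = 26.
|(S1 ∪ S2) ∩ S3| = 5.8667.
|(S1 ∪ S2) ∖ S3| = 26 − 5.8667 = 20.13.

20.13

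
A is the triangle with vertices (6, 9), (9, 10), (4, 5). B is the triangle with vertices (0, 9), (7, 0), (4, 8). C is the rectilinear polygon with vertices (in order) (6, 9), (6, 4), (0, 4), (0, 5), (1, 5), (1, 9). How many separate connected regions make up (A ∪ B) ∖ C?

(A ∪ B) ∖ C splits into 3 disjoint pieces (area 3, area 3.2222, area 0.5179).

3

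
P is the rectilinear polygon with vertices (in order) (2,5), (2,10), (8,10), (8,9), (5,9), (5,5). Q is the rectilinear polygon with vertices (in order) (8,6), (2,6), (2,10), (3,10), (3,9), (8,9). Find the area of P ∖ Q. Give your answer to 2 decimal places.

8.00

|P| = 18, |P∩Q| = 10.
|P ∖ Q| = |P| − |P∩Q| = 18 − 10 = 8.00.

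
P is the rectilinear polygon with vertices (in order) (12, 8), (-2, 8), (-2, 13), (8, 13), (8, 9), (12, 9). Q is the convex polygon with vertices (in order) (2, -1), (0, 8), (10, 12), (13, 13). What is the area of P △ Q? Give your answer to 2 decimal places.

89.97

|P| = 54, |Q| = 64.5, |P∩Q| = 14.2643.
|P △ Q| = |P| + |Q| − 2·|P∩Q| = 54 + 64.5 − 28.5286 = 89.97.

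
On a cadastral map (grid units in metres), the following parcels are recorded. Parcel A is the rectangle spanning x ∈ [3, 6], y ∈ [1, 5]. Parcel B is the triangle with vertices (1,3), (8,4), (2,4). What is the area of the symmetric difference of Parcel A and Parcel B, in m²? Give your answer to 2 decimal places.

|Parcel A| = 12, |Parcel B| = 3, |Parcel A∩Parcel B| = 1.5.
|Parcel A △ Parcel B| = |Parcel A| + |Parcel B| − 2·|Parcel A∩Parcel B| = 12 + 3 − 3 = 12.00.

12.00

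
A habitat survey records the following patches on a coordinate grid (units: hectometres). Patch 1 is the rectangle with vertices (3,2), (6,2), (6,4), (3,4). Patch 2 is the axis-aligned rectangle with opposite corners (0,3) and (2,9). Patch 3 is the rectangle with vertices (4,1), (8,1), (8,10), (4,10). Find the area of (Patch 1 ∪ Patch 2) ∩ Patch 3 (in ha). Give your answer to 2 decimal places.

4.00

The region (Patch 1 ∪ Patch 2) ∩ Patch 3 is the polygon with vertices (6,4), (6,2), (4,2), (4,4).
By the shoelace formula its area is 4.00.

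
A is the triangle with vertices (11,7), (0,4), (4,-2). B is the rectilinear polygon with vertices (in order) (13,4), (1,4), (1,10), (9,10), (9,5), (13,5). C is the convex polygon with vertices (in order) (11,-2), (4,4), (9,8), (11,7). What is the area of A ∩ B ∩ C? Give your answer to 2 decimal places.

7.79

The intersection is the polygon with vertices (9,5), (9.444,5), (8.667,4), (4,4), (6.069,5.655), (9,6.455).
By the shoelace formula its area is 7.79.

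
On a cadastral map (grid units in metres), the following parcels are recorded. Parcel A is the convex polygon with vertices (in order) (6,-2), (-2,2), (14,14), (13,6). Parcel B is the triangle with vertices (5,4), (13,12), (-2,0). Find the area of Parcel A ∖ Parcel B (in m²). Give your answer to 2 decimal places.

92.33

|Parcel A| = 104, |Parcel A∩Parcel B| = 11.6718.
|Parcel A ∖ Parcel B| = |Parcel A| − |Parcel A∩Parcel B| = 104 − 11.6718 = 92.33.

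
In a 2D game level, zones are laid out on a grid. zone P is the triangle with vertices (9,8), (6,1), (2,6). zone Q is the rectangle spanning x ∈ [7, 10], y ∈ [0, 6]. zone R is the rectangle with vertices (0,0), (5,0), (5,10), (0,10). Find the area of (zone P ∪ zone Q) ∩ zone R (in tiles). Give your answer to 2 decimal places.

6.91

The region (zone P ∪ zone Q) ∩ zone R is the polygon with vertices (2,6), (5,6.857), (5,2.25).
By the shoelace formula its area is 6.91.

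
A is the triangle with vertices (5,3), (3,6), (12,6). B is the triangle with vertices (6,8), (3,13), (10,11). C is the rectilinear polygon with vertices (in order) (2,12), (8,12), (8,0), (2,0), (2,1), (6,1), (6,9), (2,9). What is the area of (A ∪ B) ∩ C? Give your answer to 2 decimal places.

|A ∪ B| = 28.
|(A ∪ B) ∩ C| = 14.96.

14.96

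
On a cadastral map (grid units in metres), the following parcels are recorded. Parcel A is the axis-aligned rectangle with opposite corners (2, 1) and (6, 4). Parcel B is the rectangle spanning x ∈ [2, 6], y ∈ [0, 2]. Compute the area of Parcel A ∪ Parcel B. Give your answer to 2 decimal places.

By inclusion–exclusion:
Individual areas: |Parcel A| = 12, |Parcel B| = 8.
|Parcel A∩Parcel B|: x∈[2,6], y∈[1,2] → 4·1 = 4.
|Parcel A ∪ Parcel B| = 20 − 4 = 16.00.

16.00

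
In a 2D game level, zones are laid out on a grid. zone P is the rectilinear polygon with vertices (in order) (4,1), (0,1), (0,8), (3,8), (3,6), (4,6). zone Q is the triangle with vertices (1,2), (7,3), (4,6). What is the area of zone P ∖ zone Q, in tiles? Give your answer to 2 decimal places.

20.75

|zone P| = 26, |zone P∩zone Q| = 5.25.
|zone P ∖ zone Q| = |zone P| − |zone P∩zone Q| = 26 − 5.25 = 20.75.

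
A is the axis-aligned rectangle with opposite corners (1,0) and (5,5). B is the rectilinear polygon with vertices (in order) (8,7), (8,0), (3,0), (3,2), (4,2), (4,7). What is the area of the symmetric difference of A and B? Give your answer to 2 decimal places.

36.00

|A| = 20, |B| = 30, |A∩B| = 7.
|A △ B| = |A| + |B| − 2·|A∩B| = 20 + 30 − 14 = 36.00.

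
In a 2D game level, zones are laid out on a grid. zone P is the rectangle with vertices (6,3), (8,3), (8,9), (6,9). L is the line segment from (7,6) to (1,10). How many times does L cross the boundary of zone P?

The segment meets the boundary at (6,6.667).

1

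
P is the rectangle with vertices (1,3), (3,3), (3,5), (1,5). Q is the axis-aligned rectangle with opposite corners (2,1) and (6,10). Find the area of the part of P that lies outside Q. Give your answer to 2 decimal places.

|P∩Q|: x∈[2,3], y∈[3,5] → 1·2 = 2.
|P| = 4.
|P ∖ Q| = |P| − |P∩Q| = 4 − 2 = 2.00.

2.00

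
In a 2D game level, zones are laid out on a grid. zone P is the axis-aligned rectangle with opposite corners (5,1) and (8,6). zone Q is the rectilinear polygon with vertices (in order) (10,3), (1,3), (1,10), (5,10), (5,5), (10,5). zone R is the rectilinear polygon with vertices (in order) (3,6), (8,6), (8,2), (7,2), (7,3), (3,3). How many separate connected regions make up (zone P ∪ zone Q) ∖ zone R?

3

(zone P ∪ zone Q) ∖ zone R splits into 3 disjoint pieces (area 5, area 22, area 4).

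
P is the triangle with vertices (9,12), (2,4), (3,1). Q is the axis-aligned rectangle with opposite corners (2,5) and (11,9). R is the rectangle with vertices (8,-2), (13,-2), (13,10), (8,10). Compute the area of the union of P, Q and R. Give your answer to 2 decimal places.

91.91

By inclusion–exclusion:
Individual areas: |P| = 14.5, |Q| = 36, |R| = 60.
|P∩Q| = 6.5909.
|P∩R| = 0.
|Q∩R|: x∈[8,11], y∈[5,9] → 3·4 = 12.
|P∩Q∩R| = 0.
|P ∪ Q ∪ R| = 110.5 − 18.5909 + 0 = 91.91.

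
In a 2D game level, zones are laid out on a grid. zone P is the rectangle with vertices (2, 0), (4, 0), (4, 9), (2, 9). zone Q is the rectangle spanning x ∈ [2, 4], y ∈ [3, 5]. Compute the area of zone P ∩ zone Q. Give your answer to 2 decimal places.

4.00

|zone P∩zone Q|: x∈[2,4], y∈[3,5] → 2·2 = 4.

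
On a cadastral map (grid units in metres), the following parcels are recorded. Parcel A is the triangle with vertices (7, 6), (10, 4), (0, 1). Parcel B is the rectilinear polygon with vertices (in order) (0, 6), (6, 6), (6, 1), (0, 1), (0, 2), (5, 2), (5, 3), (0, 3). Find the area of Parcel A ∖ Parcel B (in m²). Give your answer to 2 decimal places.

9.53

|Parcel A| = 14.5, |Parcel A∩Parcel B| = 4.9738.
|Parcel A ∖ Parcel B| = |Parcel A| − |Parcel A∩Parcel B| = 14.5 − 4.9738 = 9.53.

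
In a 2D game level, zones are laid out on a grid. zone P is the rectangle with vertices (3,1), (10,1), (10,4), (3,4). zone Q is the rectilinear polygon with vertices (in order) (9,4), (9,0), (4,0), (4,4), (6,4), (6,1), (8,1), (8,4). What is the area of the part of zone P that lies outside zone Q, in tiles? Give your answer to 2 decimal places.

|zone P| = 21, |zone P∩zone Q| = 9.
|zone P ∖ zone Q| = |zone P| − |zone P∩zone Q| = 21 − 9 = 12.00.

12.00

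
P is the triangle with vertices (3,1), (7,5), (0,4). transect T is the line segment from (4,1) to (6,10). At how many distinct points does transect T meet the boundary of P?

2

The segment meets the boundary at (4.82,4.689), (4.286,2.286).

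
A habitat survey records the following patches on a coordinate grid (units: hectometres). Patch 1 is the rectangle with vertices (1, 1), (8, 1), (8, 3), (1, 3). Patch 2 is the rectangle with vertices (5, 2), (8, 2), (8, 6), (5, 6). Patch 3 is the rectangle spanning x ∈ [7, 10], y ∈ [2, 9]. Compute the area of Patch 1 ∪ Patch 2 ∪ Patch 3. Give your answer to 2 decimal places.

40.00

By inclusion–exclusion:
Individual areas: |Patch 1| = 14, |Patch 2| = 12, |Patch 3| = 21.
|Patch 1∩Patch 2|: x∈[5,8], y∈[2,3] → 3·1 = 3.
|Patch 1∩Patch 3|: x∈[7,8], y∈[2,3] → 1·1 = 1.
|Patch 2∩Patch 3|: x∈[7,8], y∈[2,6] → 1·4 = 4.
|Patch 1∩Patch 2∩Patch 3| = 1.
|Patch 1 ∪ Patch 2 ∪ Patch 3| = 47 − 8 + 1 = 40.00.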